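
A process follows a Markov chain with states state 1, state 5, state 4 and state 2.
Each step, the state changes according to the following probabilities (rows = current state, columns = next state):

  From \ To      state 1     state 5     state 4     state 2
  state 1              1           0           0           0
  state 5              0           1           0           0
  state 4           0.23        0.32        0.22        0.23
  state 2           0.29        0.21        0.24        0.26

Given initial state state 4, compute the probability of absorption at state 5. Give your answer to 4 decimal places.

Let h(s) be the probability of absorption at state 5 starting from transient state s. Then h(state 5) = 1 and h(state 1) = 0. By first-step analysis:
h(state 4) = 0.23·0 + 0.32·1 + 0.22·h(state 4) + 0.23·h(state 2)
h(state 2) = 0.29·0 + 0.21·1 + 0.24·h(state 4) + 0.26·h(state 2)
Solving: h(state 4) = 0.5462, h(state 2) = 0.4609.
Starting from state 4, the probability is 0.5462.

0.5462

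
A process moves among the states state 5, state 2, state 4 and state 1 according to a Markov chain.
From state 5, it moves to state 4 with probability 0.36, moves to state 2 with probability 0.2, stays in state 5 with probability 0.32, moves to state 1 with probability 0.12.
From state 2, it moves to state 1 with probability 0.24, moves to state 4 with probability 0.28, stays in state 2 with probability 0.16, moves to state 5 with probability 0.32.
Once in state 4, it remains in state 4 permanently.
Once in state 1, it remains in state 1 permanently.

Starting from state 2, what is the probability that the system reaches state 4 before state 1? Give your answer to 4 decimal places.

Let h(s) be the probability of absorption at state 4 starting from transient state s. Then h(state 4) = 1 and h(state 1) = 0. By first-step analysis:
h(state 5) = 0.32·h(state 5) + 0.2·h(state 2) + 0.36·1 + 0.12·0
h(state 2) = 0.32·h(state 5) + 0.16·h(state 2) + 0.28·1 + 0.24·0
Solving: h(state 5) = 0.7066, h(state 2) = 0.6025.
Starting from state 2, the probability is 0.6025.

0.6025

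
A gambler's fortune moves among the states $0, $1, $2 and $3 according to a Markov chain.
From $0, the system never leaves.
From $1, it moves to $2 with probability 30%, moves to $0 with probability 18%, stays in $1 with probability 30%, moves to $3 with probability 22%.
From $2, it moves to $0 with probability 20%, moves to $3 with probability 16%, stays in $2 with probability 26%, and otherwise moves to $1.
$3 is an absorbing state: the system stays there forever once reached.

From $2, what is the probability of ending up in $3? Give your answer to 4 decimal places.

Let h(s) be the probability of absorption at $3 starting from transient state s. Then h($3) = 1 and h($0) = 0. By first-step analysis:
h($1) = 0.18·0 + 0.3·h($1) + 0.3·h($2) + 0.22·1
h($2) = 0.2·0 + 0.38·h($1) + 0.26·h($2) + 0.16·1
Solving: h($1) = 0.5218, h($2) = 0.4842.
Starting from $2, the probability is 0.4842.

0.4842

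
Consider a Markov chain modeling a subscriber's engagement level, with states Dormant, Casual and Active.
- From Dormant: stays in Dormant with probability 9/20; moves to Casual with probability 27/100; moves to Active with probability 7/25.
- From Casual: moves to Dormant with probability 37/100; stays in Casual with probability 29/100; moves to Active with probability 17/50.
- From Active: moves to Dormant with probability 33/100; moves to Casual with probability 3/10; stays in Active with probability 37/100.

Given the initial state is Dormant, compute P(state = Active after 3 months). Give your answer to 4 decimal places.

0.3260

Propagate the distribution vector 3 months from Dormant.
After 0 months: (1.0000, 0.0000, 0.0000)
After 1 month: (0.4500, 0.2700, 0.2800)
After 2 months: (0.3948, 0.2838, 0.3214)
After 3 months: (0.3887, 0.2853, 0.3260)
P(in Active after 3 months) = 0.3260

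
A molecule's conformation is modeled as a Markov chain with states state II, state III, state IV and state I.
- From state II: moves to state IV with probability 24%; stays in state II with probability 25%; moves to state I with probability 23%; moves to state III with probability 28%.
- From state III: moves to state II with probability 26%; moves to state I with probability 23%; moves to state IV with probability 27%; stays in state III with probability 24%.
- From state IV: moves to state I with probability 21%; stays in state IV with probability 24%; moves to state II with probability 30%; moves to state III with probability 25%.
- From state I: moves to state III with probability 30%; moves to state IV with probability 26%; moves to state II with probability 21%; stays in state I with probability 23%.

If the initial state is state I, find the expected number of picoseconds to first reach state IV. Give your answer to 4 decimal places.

Let t(s) be the expected number of picoseconds to first reach state IV from state s, with t(state IV) = 0. Conditioning on the first picosecond:
t(state II) = 1 + 0.25·t(state II) + 0.28·t(state III) + 0.23·t(state I)
t(state III) = 1 + 0.26·t(state II) + 0.24·t(state III) + 0.23·t(state I)
t(state I) = 1 + 0.21·t(state II) + 0.3·t(state III) + 0.23·t(state I)
Solving: t(state II) = 3.9555, t(state III) = 3.8414, t(state I) = 3.8742.
Expected picoseconds from state I to state IV: 3.8742.

3.8742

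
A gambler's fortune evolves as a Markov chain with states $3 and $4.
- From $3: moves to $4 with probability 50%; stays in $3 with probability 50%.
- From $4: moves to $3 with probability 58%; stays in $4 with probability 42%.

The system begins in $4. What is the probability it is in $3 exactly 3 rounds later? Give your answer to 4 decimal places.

0.5373

Propagate the distribution vector 3 rounds from $4.
After 0 rounds: (0.0000, 1.0000)
After 1 round: (0.5800, 0.4200)
After 2 rounds: (0.5336, 0.4664)
After 3 rounds: (0.5373, 0.4627)
P(in $3 after 3 rounds) = 0.5373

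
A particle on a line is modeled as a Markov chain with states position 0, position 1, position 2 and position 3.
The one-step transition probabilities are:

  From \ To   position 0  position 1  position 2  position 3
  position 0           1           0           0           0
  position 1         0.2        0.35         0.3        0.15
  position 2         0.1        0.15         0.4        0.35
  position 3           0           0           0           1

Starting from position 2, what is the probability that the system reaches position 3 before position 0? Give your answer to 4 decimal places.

Let h(s) be the probability of absorption at position 3 starting from transient state s. Then h(position 3) = 1 and h(position 0) = 0. By first-step analysis:
h(position 1) = 0.2·0 + 0.35·h(position 1) + 0.3·h(position 2) + 0.15·1
h(position 2) = 0.1·0 + 0.15·h(position 1) + 0.4·h(position 2) + 0.35·1
Solving: h(position 1) = 0.5652, h(position 2) = 0.7246.
Starting from position 2, the probability is 0.7246.

0.7246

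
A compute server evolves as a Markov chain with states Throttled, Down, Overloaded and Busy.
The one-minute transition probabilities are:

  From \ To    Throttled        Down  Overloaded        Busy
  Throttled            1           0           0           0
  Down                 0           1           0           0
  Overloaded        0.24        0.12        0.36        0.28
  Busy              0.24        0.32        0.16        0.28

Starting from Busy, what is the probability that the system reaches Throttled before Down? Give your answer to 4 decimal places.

0.4615

Let h(s) be the probability of absorption at Throttled starting from transient state s. Then h(Throttled) = 1 and h(Down) = 0. By first-step analysis:
h(Overloaded) = 0.24·1 + 0.12·0 + 0.36·h(Overloaded) + 0.28·h(Busy)
h(Busy) = 0.24·1 + 0.32·0 + 0.16·h(Overloaded) + 0.28·h(Busy)
Solving: h(Overloaded) = 0.5769, h(Busy) = 0.4615.
Starting from Busy, the probability is 0.4615.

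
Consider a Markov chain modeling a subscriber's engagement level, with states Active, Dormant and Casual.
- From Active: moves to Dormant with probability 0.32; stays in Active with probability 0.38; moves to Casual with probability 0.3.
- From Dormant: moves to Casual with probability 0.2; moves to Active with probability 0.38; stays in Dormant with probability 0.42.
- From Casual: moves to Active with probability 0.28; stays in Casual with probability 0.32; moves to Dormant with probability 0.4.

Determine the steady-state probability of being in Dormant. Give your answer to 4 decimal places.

0.3793

Let the stationary distribution be π with π = πP and π_1 + π_2 + π_3 = 1.
π_1 = 0.38·π_1 + 0.38·π_2 + 0.28·π_3
π_2 = 0.32·π_1 + 0.42·π_2 + 0.4·π_3
Solving with the normalization constraint gives π = (0.3533, 0.3793, 0.2674).
So the stationary probability of Dormant is 0.3793.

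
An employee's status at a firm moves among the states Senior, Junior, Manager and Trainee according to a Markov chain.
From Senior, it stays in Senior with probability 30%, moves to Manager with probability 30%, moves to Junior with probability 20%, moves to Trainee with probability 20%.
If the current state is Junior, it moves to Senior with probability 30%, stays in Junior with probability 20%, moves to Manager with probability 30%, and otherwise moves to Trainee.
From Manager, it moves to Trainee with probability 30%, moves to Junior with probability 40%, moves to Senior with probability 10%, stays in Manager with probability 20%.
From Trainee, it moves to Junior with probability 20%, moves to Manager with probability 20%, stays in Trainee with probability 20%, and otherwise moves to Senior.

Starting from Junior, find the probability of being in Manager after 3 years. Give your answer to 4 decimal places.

Propagate the distribution vector 3 years from Junior.
After 0 years: (0.0000, 1.0000, 0.0000, 0.0000)
After 1 year: (0.3000, 0.2000, 0.3000, 0.2000)
After 2 years: (0.2600, 0.2600, 0.2500, 0.2300)
After 3 years: (0.2730, 0.2500, 0.2520, 0.2250)
P(in Manager after 3 years) = 0.2520

0.2520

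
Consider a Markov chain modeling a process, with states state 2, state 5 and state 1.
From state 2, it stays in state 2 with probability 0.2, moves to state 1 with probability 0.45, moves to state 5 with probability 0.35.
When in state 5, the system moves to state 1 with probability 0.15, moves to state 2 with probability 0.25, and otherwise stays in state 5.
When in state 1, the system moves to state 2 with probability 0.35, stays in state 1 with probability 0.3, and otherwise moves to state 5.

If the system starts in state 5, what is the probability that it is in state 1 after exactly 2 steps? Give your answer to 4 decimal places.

Sum over the intermediate state after 1 step:
P = P(state 5→state 2)·P(state 2→state 1) + P(state 5→state 5)·P(state 5→state 1) + P(state 5→state 1)·P(state 1→state 1)
  = 0.25×0.45 + 0.6×0.15 + 0.15×0.3
  = 0.1125 + 0.0900 + 0.0450 = 0.2475

0.2475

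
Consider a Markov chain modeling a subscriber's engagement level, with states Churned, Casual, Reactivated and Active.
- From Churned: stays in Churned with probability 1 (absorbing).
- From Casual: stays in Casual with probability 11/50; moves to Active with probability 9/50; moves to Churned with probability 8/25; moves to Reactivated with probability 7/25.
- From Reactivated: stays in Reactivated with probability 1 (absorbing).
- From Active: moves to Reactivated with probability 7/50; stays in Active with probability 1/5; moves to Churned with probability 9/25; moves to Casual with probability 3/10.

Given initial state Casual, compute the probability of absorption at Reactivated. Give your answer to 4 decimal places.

0.4372

Let h(s) be the probability of absorption at Reactivated starting from transient state s. Then h(Reactivated) = 1 and h(Churned) = 0. By first-step analysis:
h(Casual) = 0.32·0 + 0.22·h(Casual) + 0.28·1 + 0.18·h(Active)
h(Active) = 0.36·0 + 0.3·h(Casual) + 0.14·1 + 0.2·h(Active)
Solving: h(Casual) = 0.4372, h(Active) = 0.3389.
Starting from Casual, the probability is 0.4372.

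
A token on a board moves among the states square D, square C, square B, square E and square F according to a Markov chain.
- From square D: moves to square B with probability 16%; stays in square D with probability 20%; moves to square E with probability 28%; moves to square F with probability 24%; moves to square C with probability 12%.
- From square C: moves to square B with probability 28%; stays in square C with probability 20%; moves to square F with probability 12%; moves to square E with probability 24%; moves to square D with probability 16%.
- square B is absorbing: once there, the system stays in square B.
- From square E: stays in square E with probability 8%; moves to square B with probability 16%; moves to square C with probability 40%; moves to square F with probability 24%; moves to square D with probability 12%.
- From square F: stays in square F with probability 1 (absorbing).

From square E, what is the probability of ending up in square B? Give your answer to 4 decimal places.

0.4900

Let h(s) be the probability of absorption at square B starting from transient state s. Then h(square B) = 1 and h(square F) = 0. By first-step analysis:
h(square D) = 0.2·h(square D) + 0.12·h(square C) + 0.16·1 + 0.28·h(square E) + 0.24·0
h(square C) = 0.16·h(square D) + 0.2·h(square C) + 0.28·1 + 0.24·h(square E) + 0.12·0
h(square E) = 0.12·h(square D) + 0.4·h(square C) + 0.16·1 + 0.08·h(square E) + 0.24·0
Solving: h(square D) = 0.4598, h(square C) = 0.5890, h(square E) = 0.4900.
Starting from square E, the probability is 0.4900.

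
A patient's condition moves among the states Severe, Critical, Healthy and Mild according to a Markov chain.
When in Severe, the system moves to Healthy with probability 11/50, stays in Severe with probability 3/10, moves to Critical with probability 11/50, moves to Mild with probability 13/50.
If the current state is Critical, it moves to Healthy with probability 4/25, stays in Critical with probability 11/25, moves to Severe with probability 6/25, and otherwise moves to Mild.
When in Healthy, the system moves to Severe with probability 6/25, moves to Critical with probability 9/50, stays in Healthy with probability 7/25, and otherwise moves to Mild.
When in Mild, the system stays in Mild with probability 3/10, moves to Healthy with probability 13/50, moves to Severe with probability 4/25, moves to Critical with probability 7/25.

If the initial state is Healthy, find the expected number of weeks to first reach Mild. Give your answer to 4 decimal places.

3.9401

Let t(s) be the expected number of weeks to first reach Mild from state s, with t(Mild) = 0. Conditioning on the first week:
t(Severe) = 1 + 0.3·t(Severe) + 0.22·t(Critical) + 0.22·t(Healthy)
t(Critical) = 1 + 0.24·t(Severe) + 0.44·t(Critical) + 0.16·t(Healthy)
t(Healthy) = 1 + 0.24·t(Severe) + 0.18·t(Critical) + 0.28·t(Healthy)
Solving: t(Severe) = 4.1395, t(Critical) = 4.6855, t(Healthy) = 3.9401.
Expected weeks from Healthy to Mild: 3.9401.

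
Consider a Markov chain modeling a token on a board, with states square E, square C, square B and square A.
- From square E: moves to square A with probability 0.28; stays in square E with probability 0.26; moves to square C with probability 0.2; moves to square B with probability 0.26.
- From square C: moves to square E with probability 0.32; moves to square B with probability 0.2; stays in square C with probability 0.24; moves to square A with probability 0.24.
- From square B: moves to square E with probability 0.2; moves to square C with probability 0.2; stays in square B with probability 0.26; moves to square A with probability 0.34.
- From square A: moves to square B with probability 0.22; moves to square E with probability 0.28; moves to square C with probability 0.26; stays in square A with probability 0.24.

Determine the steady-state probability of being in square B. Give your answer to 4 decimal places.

0.2355

Let the stationary distribution be π with π = πP and π_1 + π_2 + π_3 + π_4 = 1.
π_1 = 0.26·π_1 + 0.32·π_2 + 0.2·π_3 + 0.28·π_4
π_2 = 0.2·π_1 + 0.24·π_2 + 0.2·π_3 + 0.26·π_4
π_3 = 0.26·π_1 + 0.2·π_2 + 0.26·π_3 + 0.22·π_4
Solving with the normalization constraint gives π = (0.2649, 0.2255, 0.2355, 0.2741).
So the stationary probability of square B is 0.2355.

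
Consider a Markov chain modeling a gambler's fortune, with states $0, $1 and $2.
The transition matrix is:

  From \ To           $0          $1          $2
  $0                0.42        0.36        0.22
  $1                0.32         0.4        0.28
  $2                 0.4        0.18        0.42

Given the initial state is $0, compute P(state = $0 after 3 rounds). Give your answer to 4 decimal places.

0.3808

Propagate the distribution vector 3 rounds from $0.
After 0 rounds: (1.0000, 0.0000, 0.0000)
After 1 round: (0.4200, 0.3600, 0.2200)
After 2 rounds: (0.3796, 0.3348, 0.2856)
After 3 rounds: (0.3808, 0.3220, 0.2972)
P(in $0 after 3 rounds) = 0.3808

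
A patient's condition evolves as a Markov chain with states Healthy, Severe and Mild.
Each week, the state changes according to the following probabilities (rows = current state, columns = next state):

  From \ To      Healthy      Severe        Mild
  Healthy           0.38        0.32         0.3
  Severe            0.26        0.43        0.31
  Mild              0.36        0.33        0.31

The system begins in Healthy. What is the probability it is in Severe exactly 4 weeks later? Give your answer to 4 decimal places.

Propagate the distribution vector 4 weeks from Healthy.
After 0 weeks: (1.0000, 0.0000, 0.0000)
After 1 week: (0.3800, 0.3200, 0.3000)
After 2 weeks: (0.3356, 0.3582, 0.3062)
After 3 weeks: (0.3309, 0.3625, 0.3066)
After 4 weeks: (0.3304, 0.3629, 0.3067)
P(in Severe after 4 weeks) = 0.3629

0.3629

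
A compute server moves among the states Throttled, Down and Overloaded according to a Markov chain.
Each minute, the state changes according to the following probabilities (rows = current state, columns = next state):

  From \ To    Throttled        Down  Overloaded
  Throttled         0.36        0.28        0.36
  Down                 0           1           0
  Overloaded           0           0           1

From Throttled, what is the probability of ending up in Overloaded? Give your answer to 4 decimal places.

0.5625

Let h(s) be the probability of absorption at Overloaded starting from transient state s. Then h(Overloaded) = 1 and h(Down) = 0. By first-step analysis:
h(Throttled) = 0.36·h(Throttled) + 0.28·0 + 0.36·1
Solving: h(Throttled) = 0.5625.
Starting from Throttled, the probability is 0.5625.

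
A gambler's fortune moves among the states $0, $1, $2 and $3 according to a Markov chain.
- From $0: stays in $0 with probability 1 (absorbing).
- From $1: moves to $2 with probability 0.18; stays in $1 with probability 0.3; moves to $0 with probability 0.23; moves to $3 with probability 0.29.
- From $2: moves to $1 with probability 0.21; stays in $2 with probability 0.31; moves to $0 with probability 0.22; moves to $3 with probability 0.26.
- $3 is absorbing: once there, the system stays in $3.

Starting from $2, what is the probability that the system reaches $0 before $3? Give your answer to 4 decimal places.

0.4544

Let h(s) be the probability of absorption at $0 starting from transient state s. Then h($0) = 1 and h($3) = 0. By first-step analysis:
h($1) = 0.23·1 + 0.3·h($1) + 0.18·h($2) + 0.29·0
h($2) = 0.22·1 + 0.21·h($1) + 0.31·h($2) + 0.26·0
Solving: h($1) = 0.4454, h($2) = 0.4544.
Starting from $2, the probability is 0.4544.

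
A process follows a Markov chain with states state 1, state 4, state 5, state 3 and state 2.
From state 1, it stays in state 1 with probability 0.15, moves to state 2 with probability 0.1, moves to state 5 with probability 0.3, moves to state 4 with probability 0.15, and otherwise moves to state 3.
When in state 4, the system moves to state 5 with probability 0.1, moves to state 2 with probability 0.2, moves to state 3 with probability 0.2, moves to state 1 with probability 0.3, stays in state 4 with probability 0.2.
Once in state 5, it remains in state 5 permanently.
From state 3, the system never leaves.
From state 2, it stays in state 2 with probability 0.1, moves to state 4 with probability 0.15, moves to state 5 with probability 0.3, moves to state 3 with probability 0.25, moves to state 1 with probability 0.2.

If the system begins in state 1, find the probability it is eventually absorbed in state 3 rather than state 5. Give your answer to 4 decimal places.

0.5091

Let h(s) be the probability of absorption at state 3 starting from transient state s. Then h(state 3) = 1 and h(state 5) = 0. By first-step analysis:
h(state 1) = 0.15·h(state 1) + 0.15·h(state 4) + 0.3·0 + 0.3·1 + 0.1·h(state 2)
h(state 4) = 0.3·h(state 1) + 0.2·h(state 4) + 0.1·0 + 0.2·1 + 0.2·h(state 2)
h(state 2) = 0.2·h(state 1) + 0.15·h(state 4) + 0.3·0 + 0.25·1 + 0.1·h(state 2)
Solving: h(state 1) = 0.5091, h(state 4) = 0.5621, h(state 2) = 0.4846.
Starting from state 1, the probability is 0.5091.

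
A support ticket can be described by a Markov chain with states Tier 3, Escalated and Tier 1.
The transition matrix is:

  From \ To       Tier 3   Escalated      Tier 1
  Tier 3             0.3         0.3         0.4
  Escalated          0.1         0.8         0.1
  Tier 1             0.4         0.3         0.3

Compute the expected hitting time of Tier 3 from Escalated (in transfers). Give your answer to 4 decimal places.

Let t(s) be the expected number of transfers to first reach Tier 3 from state s, with t(Tier 3) = 0. Conditioning on the first transfer:
t(Escalated) = 1 + 0.8·t(Escalated) + 0.1·t(Tier 1)
t(Tier 1) = 1 + 0.3·t(Escalated) + 0.3·t(Tier 1)
Solving: t(Escalated) = 7.2727, t(Tier 1) = 4.5455.
Expected transfers from Escalated to Tier 3: 7.2727.

7.2727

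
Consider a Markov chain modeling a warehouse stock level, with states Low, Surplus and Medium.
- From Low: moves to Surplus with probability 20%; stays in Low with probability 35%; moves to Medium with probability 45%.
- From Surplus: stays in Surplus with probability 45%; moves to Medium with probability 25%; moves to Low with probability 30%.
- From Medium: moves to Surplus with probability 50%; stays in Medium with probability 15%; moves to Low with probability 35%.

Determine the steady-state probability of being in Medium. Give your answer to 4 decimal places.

Let the stationary distribution be π with π = πP and π_1 + π_2 + π_3 = 1.
π_1 = 0.35·π_1 + 0.3·π_2 + 0.35·π_3
π_2 = 0.2·π_1 + 0.45·π_2 + 0.5·π_3
Solving with the normalization constraint gives π = (0.3309, 0.3816, 0.2874).
So the stationary probability of Medium is 0.2874.

0.2874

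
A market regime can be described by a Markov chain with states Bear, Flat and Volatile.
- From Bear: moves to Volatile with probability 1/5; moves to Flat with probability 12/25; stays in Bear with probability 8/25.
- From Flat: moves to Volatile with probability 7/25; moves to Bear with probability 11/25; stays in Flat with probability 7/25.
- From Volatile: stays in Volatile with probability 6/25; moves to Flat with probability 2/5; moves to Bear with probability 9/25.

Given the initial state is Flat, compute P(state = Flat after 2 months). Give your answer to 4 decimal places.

0.4016

Sum over the intermediate state after 1 month:
P = P(Flat→Bear)·P(Bear→Flat) + P(Flat→Flat)·P(Flat→Flat) + P(Flat→Volatile)·P(Volatile→Flat)
  = 0.44×0.48 + 0.28×0.28 + 0.28×0.4
  = 0.2112 + 0.0784 + 0.1120 = 0.4016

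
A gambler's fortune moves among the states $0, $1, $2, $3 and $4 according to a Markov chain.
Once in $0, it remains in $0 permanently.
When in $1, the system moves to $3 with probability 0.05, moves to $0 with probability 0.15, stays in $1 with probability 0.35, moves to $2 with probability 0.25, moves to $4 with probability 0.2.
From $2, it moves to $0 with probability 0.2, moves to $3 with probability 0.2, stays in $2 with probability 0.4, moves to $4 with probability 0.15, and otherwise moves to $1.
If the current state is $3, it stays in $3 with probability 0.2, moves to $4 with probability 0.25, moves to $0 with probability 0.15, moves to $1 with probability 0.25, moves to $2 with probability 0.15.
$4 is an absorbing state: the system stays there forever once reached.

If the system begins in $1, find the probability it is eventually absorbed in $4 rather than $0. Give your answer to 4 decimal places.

Let h(s) be the probability of absorption at $4 starting from transient state s. Then h($4) = 1 and h($0) = 0. By first-step analysis:
h($1) = 0.15·0 + 0.35·h($1) + 0.25·h($2) + 0.05·h($3) + 0.2·1
h($2) = 0.2·0 + 0.05·h($1) + 0.4·h($2) + 0.2·h($3) + 0.15·1
h($3) = 0.15·0 + 0.25·h($1) + 0.15·h($2) + 0.2·h($3) + 0.25·1
Solving: h($1) = 0.5384, h($2) = 0.4855, h($3) = 0.5718.
Starting from $1, the probability is 0.5384.

0.5384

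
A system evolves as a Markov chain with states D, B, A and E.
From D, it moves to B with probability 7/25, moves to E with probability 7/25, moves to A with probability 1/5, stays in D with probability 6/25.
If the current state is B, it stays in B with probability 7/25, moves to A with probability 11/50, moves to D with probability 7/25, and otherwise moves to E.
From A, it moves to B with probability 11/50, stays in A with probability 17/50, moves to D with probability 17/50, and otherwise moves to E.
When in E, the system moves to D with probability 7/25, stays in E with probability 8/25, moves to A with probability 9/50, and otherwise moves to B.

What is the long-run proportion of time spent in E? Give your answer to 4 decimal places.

0.2322

Let the stationary distribution be π with π = πP and π_1 + π_2 + π_3 + π_4 = 1.
π_1 = 0.24·π_1 + 0.28·π_2 + 0.34·π_3 + 0.28·π_4
π_2 = 0.28·π_1 + 0.28·π_2 + 0.22·π_3 + 0.22·π_4
π_3 = 0.2·π_1 + 0.22·π_2 + 0.34·π_3 + 0.18·π_4
Solving with the normalization constraint gives π = (0.2827, 0.2521, 0.2330, 0.2322).
So the stationary probability of E is 0.2322.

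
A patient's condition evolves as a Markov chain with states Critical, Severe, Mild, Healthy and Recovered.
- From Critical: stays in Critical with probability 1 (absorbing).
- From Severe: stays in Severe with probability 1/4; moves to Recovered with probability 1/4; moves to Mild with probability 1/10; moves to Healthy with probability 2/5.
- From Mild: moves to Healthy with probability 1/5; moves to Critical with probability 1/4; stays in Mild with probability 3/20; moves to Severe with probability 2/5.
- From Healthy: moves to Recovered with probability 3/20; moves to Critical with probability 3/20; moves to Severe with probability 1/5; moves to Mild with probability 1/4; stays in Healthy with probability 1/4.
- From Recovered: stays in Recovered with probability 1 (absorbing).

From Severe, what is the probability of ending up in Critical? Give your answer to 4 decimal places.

Let h(s) be the probability of absorption at Critical starting from transient state s. Then h(Critical) = 1 and h(Recovered) = 0. By first-step analysis:
h(Severe) = 0.25·h(Severe) + 0.1·h(Mild) + 0.4·h(Healthy) + 0.25·0
h(Mild) = 0.25·1 + 0.4·h(Severe) + 0.15·h(Mild) + 0.2·h(Healthy)
h(Healthy) = 0.15·1 + 0.2·h(Severe) + 0.25·h(Mild) + 0.25·h(Healthy) + 0.15·0
Solving: h(Severe) = 0.3273, h(Mild) = 0.5596, h(Healthy) = 0.4738.
Starting from Severe, the probability is 0.3273.

0.3273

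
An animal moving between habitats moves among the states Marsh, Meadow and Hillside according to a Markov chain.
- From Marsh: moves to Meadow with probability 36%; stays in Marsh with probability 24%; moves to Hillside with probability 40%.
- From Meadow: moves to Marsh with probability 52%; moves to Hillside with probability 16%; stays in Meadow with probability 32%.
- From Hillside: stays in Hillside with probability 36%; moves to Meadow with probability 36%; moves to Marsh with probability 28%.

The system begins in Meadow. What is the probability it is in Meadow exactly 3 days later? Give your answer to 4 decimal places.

Propagate the distribution vector 3 days from Meadow.
After 0 days: (0.0000, 1.0000, 0.0000)
After 1 day: (0.5200, 0.3200, 0.1600)
After 2 days: (0.3360, 0.3472, 0.3168)
After 3 days: (0.3499, 0.3461, 0.3040)
P(in Meadow after 3 days) = 0.3461

0.3461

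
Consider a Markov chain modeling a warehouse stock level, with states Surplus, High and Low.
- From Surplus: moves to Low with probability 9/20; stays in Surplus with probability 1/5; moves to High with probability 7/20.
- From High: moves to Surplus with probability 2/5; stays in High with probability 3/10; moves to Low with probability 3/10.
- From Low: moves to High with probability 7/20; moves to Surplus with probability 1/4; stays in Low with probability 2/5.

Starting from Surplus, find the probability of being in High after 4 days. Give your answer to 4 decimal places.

Propagate the distribution vector 4 days from Surplus.
After 0 days: (1.0000, 0.0000, 0.0000)
After 1 day: (0.2000, 0.3500, 0.4500)
After 2 days: (0.2925, 0.3325, 0.3750)
After 3 days: (0.2853, 0.3334, 0.3814)
After 4 days: (0.2857, 0.3333, 0.3809)
P(in High after 4 days) = 0.3333

0.3333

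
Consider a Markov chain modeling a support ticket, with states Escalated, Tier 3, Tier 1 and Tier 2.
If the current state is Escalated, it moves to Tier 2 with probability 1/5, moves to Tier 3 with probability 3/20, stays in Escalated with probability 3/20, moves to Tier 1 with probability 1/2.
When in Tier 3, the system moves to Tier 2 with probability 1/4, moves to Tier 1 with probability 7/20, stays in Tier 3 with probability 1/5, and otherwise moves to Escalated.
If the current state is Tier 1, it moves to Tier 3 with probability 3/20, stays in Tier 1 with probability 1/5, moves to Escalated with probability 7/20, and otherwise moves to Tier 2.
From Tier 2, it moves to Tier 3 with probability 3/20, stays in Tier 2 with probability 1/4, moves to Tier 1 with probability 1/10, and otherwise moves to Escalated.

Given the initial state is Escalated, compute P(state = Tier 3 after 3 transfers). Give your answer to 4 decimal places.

Propagate the distribution vector 3 transfers from Escalated.
After 0 transfers: (1.0000, 0.0000, 0.0000, 0.0000)
After 1 transfer: (0.1500, 0.1500, 0.5000, 0.2000)
After 2 transfers: (0.3275, 0.1575, 0.2475, 0.2675)
After 3 transfers: (0.3010, 0.1579, 0.2951, 0.2460)
P(in Tier 3 after 3 transfers) = 0.1579

0.1579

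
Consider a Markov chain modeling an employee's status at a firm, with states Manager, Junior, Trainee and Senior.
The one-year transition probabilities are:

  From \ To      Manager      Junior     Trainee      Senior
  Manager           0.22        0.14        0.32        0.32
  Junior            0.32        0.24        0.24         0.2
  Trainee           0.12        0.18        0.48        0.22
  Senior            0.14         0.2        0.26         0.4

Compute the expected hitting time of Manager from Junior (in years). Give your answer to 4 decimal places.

4.7840

Let t(s) be the expected number of years to first reach Manager from state s, with t(Manager) = 0. Conditioning on the first year:
t(Junior) = 1 + 0.24·t(Junior) + 0.24·t(Trainee) + 0.2·t(Senior)
t(Trainee) = 1 + 0.18·t(Junior) + 0.48·t(Trainee) + 0.22·t(Senior)
t(Senior) = 1 + 0.2·t(Junior) + 0.26·t(Trainee) + 0.4·t(Senior)
Solving: t(Junior) = 4.7840, t(Trainee) = 6.0721, t(Senior) = 5.8925.
Expected years from Junior to Manager: 4.7840.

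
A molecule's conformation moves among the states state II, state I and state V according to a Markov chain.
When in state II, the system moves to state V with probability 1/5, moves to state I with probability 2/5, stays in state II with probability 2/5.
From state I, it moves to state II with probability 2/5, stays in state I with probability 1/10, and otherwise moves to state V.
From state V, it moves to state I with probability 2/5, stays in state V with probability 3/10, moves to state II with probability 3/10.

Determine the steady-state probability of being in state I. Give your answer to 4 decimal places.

0.3077

Let the stationary distribution be π with π = πP and π_1 + π_2 + π_3 = 1.
π_1 = 0.4·π_1 + 0.4·π_2 + 0.3·π_3
π_2 = 0.4·π_1 + 0.1·π_2 + 0.4·π_3
Solving with the normalization constraint gives π = (0.3675, 0.3077, 0.3248).
So the stationary probability of state I is 0.3077.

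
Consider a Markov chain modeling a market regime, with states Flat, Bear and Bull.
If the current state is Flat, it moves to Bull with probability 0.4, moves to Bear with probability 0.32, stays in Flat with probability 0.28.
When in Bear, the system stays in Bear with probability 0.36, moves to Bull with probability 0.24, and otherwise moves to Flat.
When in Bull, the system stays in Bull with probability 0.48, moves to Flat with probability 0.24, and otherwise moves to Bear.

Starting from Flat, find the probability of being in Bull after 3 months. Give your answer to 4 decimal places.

Propagate the distribution vector 3 months from Flat.
After 0 months: (1.0000, 0.0000, 0.0000)
After 1 month: (0.2800, 0.3200, 0.4000)
After 2 months: (0.3024, 0.3168, 0.3808)
After 3 months: (0.3028, 0.3174, 0.3798)
P(in Bull after 3 months) = 0.3798

0.3798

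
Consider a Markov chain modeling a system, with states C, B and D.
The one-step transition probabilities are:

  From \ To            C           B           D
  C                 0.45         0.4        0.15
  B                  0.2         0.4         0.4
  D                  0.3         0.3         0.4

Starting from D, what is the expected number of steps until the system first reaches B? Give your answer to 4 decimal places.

Let t(s) be the expected number of steps to first reach B from state s, with t(B) = 0. Conditioning on the first step:
t(C) = 1 + 0.45·t(C) + 0.15·t(D)
t(D) = 1 + 0.3·t(C) + 0.4·t(D)
Solving: t(C) = 2.6316, t(D) = 2.9825.
Expected steps from D to B: 2.9825.

2.9825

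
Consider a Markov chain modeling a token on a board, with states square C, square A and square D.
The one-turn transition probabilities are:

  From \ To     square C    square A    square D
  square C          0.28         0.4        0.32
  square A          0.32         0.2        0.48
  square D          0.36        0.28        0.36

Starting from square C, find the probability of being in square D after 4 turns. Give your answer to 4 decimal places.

0.3826

Propagate the distribution vector 4 turns from square C.
After 0 turns: (1.0000, 0.0000, 0.0000)
After 1 turn: (0.2800, 0.4000, 0.3200)
After 2 turns: (0.3216, 0.2816, 0.3968)
After 3 turns: (0.3230, 0.2961, 0.3809)
After 4 turns: (0.3223, 0.2951, 0.3826)
P(in square D after 4 turns) = 0.3826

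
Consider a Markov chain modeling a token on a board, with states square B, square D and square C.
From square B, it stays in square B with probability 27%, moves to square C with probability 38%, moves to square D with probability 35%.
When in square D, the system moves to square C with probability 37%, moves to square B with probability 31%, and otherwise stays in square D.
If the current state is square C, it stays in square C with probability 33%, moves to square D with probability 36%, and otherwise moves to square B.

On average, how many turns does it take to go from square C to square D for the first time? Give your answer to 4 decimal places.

2.8010

Let t(s) be the expected number of turns to first reach square D from state s, with t(square D) = 0. Conditioning on the first turn:
t(square B) = 1 + 0.27·t(square B) + 0.38·t(square C)
t(square C) = 1 + 0.31·t(square B) + 0.33·t(square C)
Solving: t(square B) = 2.8279, t(square C) = 2.8010.
Expected turns from square C to square D: 2.8010.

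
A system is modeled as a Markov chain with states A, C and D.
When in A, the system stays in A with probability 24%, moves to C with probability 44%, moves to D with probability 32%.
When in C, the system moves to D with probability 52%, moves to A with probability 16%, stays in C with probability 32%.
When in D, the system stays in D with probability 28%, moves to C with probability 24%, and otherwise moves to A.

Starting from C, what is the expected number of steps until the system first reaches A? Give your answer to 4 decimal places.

Let t(s) be the expected number of steps to first reach A from state s, with t(A) = 0. Conditioning on the first step:
t(C) = 1 + 0.32·t(C) + 0.52·t(D)
t(D) = 1 + 0.24·t(C) + 0.28·t(D)
Solving: t(C) = 3.3991, t(D) = 2.5219.
Expected steps from C to A: 3.3991.

3.3991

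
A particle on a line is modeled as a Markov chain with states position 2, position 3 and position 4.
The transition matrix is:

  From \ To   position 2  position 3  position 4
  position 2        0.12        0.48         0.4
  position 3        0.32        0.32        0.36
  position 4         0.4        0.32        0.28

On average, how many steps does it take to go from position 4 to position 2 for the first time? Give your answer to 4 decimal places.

Let t(s) be the expected number of steps to first reach position 2 from state s, with t(position 2) = 0. Conditioning on the first step:
t(position 3) = 1 + 0.32·t(position 3) + 0.36·t(position 4)
t(position 4) = 1 + 0.32·t(position 3) + 0.28·t(position 4)
Solving: t(position 3) = 2.8846, t(position 4) = 2.6709.
Expected steps from position 4 to position 2: 2.6709.

2.6709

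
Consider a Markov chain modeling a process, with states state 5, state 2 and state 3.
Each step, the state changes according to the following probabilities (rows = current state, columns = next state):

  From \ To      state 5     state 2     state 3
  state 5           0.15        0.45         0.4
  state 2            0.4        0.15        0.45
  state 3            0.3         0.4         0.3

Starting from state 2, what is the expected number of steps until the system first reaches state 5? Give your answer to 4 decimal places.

Let t(s) be the expected number of steps to first reach state 5 from state s, with t(state 5) = 0. Conditioning on the first step:
t(state 2) = 1 + 0.15·t(state 2) + 0.45·t(state 3)
t(state 3) = 1 + 0.4·t(state 2) + 0.3·t(state 3)
Solving: t(state 2) = 2.7711, t(state 3) = 3.0120.
Expected steps from state 2 to state 5: 2.7711.

2.7711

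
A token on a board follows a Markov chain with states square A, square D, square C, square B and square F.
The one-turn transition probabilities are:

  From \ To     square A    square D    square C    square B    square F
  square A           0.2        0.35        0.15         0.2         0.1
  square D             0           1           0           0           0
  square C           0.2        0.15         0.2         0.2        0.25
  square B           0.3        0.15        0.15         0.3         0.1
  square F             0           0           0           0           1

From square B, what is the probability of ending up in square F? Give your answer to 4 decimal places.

0.3801

Let h(s) be the probability of absorption at square F starting from transient state s. Then h(square F) = 1 and h(square D) = 0. By first-step analysis:
h(square A) = 0.2·h(square A) + 0.35·0 + 0.15·h(square C) + 0.2·h(square B) + 0.1·1
h(square C) = 0.2·h(square A) + 0.15·0 + 0.2·h(square C) + 0.2·h(square B) + 0.25·1
h(square B) = 0.3·h(square A) + 0.15·0 + 0.15·h(square C) + 0.3·h(square B) + 0.1·1
Solving: h(square A) = 0.3110, h(square C) = 0.4853, h(square B) = 0.3801.
Starting from square B, the probability is 0.3801.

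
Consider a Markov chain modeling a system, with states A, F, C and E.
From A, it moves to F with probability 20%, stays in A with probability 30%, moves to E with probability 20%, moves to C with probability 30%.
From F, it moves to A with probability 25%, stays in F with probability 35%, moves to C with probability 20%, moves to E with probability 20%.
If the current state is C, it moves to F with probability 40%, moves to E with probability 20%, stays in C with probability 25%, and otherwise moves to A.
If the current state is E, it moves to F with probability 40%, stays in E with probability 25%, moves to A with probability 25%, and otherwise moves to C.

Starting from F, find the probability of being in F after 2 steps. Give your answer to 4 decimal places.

Propagate the distribution vector 2 steps from F.
After 0 steps: (0.0000, 1.0000, 0.0000, 0.0000)
After 1 step: (0.2500, 0.3500, 0.2000, 0.2000)
After 2 steps: (0.2425, 0.3325, 0.2150, 0.2100)
P(in F after 2 steps) = 0.3325

0.3325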